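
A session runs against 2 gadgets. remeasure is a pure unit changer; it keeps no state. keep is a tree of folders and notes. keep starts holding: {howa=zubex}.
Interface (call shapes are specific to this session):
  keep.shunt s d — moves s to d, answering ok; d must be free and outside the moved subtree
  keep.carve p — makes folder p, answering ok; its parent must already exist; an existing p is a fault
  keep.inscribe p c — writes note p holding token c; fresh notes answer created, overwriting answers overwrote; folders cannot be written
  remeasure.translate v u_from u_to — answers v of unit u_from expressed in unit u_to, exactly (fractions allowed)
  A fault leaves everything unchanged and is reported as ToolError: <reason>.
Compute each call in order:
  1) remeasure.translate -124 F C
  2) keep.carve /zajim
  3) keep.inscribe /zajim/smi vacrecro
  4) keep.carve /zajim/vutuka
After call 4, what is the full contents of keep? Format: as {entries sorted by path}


Answer: {howa=zubex, zajim/, zajim/smi=vacrecro, zajim/vutuka/}

Derivation:
==> remeasure.translate(-124, F, C)
<== -260/3
==> keep.carve(/zajim)
<== ok
==> keep.inscribe(/zajim/smi, vacrecro)
<== created
==> keep.carve(/zajim/vutuka)
<== ok


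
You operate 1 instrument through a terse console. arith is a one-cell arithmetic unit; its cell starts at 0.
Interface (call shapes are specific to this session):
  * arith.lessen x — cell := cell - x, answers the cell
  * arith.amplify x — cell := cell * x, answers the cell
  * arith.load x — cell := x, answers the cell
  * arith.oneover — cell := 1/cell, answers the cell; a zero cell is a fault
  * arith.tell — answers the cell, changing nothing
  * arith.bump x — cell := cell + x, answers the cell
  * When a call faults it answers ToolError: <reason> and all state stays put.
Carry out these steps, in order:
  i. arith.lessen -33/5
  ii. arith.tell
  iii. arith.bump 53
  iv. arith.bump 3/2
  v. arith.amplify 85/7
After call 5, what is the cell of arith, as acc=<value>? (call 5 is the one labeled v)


Answer: acc=10387/14

Derivation:
// 1. arith.lessen(x→-33/5) == 33/5
// 2. arith.tell() == 33/5
// 3. arith.bump(x→53) == 298/5
// 4. arith.bump(x→3/2) == 611/10
// 5. arith.amplify(x→85/7) == 10387/14


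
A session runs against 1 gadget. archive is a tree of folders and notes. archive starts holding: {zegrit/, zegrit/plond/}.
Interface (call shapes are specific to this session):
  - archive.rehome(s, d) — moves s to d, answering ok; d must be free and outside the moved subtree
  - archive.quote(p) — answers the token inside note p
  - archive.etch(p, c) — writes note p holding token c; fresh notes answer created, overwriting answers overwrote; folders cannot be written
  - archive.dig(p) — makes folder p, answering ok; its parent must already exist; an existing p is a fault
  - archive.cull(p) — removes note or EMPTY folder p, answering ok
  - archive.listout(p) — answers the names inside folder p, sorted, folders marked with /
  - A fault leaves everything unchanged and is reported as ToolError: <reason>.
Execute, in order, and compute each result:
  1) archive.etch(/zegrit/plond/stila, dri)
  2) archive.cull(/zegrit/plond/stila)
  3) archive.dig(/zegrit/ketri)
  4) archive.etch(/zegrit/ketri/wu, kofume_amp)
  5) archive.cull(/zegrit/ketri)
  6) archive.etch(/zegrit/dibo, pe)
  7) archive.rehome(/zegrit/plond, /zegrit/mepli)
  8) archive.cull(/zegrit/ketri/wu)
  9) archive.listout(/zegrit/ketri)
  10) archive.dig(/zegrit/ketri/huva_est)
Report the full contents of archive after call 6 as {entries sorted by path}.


Answer: {zegrit/, zegrit/dibo=pe, zegrit/ketri/, zegrit/ketri/wu=kofume_amp, zegrit/plond/}

Derivation:
// archive.etch(p: /zegrit/plond/stila, c: dri) : created
// archive.cull(p: /zegrit/plond/stila) : ok
// archive.dig(p: /zegrit/ketri) : ok
// archive.etch(p: /zegrit/ketri/wu, c: kofume_amp) : created
// archive.cull(p: /zegrit/ketri) : ToolError: not empty
// archive.etch(p: /zegrit/dibo, c: pe) : created
// archive.rehome(s: /zegrit/plond, d: /zegrit/mepli) : ok
// archive.cull(p: /zegrit/ketri/wu) : ok
// archive.listout(p: /zegrit/ketri) : []
// archive.dig(p: /zegrit/ketri/huva_est) : ok


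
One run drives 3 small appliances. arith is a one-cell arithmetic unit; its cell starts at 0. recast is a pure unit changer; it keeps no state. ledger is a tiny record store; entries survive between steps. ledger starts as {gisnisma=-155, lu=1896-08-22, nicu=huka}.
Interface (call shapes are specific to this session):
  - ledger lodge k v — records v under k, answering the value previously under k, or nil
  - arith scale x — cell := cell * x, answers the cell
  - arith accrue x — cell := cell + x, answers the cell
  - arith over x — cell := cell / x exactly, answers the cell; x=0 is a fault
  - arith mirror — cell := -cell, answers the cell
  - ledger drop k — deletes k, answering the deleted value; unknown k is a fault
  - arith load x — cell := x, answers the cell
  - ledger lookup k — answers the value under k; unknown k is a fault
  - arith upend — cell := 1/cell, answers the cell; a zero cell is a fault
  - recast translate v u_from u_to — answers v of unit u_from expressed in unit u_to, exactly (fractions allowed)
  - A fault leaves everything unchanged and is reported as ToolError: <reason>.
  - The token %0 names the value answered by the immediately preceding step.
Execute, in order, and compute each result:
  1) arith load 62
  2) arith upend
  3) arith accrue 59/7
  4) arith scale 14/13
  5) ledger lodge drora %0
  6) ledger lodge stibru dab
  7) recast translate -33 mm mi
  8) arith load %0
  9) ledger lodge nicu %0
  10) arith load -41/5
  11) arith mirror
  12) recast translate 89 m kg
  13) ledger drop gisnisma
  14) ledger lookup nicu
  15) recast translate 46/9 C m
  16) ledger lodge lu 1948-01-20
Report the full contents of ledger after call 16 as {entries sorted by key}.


Do: arith load[x=62]
See: 62
Do: arith upend[]
See: 1/62
Do: arith accrue[x=59/7]
See: 3665/434
Do: arith scale[x=14/13]
See: 3665/403
Do: ledger lodge[k=drora; v=%0]
See: nil
Do: ledger lodge[k=stibru; v=dab]
See: nil
Do: recast translate[v=-33; u_from=mm; u_to=mi]
See: -1/48768
Do: arith load[x=%0]
See: -1/48768
Do: ledger lodge[k=nicu; v=%0]
See: huka
Do: arith load[x=-41/5]
See: -41/5
Do: arith mirror[]
See: 41/5
Do: recast translate[v=89; u_from=m; u_to=kg]
See: ToolError: incompatible units
Do: ledger drop[k=gisnisma]
See: -155
Do: ledger lookup[k=nicu]
See: -1/48768
Do: recast translate[v=46/9; u_from=C; u_to=m]
See: ToolError: incompatible units
Do: ledger lodge[k=lu; v=1948-01-20]
See: 1896-08-22

Answer: {drora=3665/403, lu=1948-01-20, nicu=-1/48768, stibru=dab}


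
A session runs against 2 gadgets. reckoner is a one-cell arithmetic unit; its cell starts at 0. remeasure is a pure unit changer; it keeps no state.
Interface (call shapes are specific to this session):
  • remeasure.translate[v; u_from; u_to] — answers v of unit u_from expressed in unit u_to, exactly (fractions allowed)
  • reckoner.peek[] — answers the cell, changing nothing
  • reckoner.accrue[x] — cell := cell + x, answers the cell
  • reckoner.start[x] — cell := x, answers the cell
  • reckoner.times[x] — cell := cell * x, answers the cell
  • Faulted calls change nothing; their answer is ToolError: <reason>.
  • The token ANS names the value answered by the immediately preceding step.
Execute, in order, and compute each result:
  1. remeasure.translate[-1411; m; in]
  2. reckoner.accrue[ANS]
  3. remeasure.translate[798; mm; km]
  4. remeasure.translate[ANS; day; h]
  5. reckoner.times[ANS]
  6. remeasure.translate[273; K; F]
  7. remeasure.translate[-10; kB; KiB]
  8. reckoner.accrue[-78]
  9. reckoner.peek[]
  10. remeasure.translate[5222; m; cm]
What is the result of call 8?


// remeasure.translate(v: -1411, u_from: m, u_to: in) : -7055000/127
// reckoner.accrue(x: ANS) : -7055000/127
// remeasure.translate(v: 798, u_from: mm, u_to: km) : 399/500000
// remeasure.translate(v: ANS, u_from: day, u_to: h) : 1197/62500
// reckoner.times(x: ANS) : -3377934/3175
// remeasure.translate(v: 273, u_from: K, u_to: F) : 3173/100
// remeasure.translate(v: -10, u_from: kB, u_to: KiB) : -625/64
// reckoner.accrue(x: -78) : -3625584/3175
// reckoner.peek() : -3625584/3175
// remeasure.translate(v: 5222, u_from: m, u_to: cm) : 522200

Answer: -3625584/3175


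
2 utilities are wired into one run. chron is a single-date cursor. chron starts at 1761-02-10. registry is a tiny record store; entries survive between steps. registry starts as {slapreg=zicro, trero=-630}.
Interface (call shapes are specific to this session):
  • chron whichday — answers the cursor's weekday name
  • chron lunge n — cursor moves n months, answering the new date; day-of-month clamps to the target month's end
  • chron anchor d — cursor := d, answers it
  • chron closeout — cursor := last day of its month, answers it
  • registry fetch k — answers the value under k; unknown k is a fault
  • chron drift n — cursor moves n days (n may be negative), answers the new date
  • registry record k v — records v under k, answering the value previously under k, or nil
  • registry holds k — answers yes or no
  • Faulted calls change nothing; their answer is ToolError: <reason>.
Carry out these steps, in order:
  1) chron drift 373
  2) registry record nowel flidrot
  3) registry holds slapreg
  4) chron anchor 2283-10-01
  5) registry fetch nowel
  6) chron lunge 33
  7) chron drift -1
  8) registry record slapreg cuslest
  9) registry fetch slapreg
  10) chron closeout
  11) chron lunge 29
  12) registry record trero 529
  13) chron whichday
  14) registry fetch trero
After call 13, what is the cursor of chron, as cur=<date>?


Answer: cur=2288-11-30

Derivation:
CALL chron drift[n: 373]
RET  1762-02-18
CALL registry record[k: nowel; v: flidrot]
RET  nil
CALL registry holds[k: slapreg]
RET  yes
CALL chron anchor[d: 2283-10-01]
RET  2283-10-01
CALL registry fetch[k: nowel]
RET  flidrot
CALL chron lunge[n: 33]
RET  2286-07-01
CALL chron drift[n: -1]
RET  2286-06-30
CALL registry record[k: slapreg; v: cuslest]
RET  zicro
CALL registry fetch[k: slapreg]
RET  cuslest
CALL chron closeout[]
RET  2286-06-30
CALL chron lunge[n: 29]
RET  2288-11-30
CALL registry record[k: trero; v: 529]
RET  -630
CALL chron whichday[]
RET  Friday
CALL registry fetch[k: trero]
RET  529


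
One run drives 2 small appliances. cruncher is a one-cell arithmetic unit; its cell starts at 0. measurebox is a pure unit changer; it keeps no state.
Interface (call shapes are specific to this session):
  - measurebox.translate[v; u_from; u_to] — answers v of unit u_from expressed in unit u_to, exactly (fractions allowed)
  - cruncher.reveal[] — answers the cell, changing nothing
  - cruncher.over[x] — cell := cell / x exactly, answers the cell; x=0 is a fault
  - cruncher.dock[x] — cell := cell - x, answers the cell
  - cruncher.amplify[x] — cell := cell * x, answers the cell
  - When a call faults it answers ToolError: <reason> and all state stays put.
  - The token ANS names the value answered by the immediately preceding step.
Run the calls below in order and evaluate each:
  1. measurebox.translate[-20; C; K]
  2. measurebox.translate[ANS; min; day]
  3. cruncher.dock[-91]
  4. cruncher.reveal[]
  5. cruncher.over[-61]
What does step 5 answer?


[in] measurebox.translate v→-20 u_from→C u_to→K
:: 5063/20
[in] measurebox.translate v→ANS u_from→min u_to→day
:: 5063/28800
[in] cruncher.dock x→-91
:: 91
[in] cruncher.reveal
:: 91
[in] cruncher.over x→-61
:: -91/61

Answer: -91/61


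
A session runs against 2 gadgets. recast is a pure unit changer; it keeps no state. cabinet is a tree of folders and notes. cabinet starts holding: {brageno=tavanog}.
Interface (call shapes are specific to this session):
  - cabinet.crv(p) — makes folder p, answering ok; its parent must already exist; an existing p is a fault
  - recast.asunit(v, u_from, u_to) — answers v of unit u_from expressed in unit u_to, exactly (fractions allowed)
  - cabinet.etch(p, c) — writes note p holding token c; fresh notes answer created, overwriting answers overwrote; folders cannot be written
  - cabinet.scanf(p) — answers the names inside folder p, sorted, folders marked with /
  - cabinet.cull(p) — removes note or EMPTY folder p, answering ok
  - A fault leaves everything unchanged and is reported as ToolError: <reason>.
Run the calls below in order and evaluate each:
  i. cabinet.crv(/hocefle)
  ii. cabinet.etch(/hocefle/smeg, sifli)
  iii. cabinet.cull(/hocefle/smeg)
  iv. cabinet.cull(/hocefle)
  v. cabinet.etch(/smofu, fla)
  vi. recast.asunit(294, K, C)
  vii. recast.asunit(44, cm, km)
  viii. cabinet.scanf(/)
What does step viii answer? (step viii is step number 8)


Step: crv[p→/hocefle]
Result: ok
Step: etch[p→/hocefle/smeg; c→sifli]
Result: created
Step: cull[p→/hocefle/smeg]
Result: ok
Step: cull[p→/hocefle]
Result: ok
Step: etch[p→/smofu; c→fla]
Result: created
Step: asunit[v→294; u_from→K; u_to→C]
Result: 417/20
Step: asunit[v→44; u_from→cm; u_to→km]
Result: 11/25000
Step: scanf[p→/]
Result: [brageno, smofu]

Answer: [brageno, smofu]


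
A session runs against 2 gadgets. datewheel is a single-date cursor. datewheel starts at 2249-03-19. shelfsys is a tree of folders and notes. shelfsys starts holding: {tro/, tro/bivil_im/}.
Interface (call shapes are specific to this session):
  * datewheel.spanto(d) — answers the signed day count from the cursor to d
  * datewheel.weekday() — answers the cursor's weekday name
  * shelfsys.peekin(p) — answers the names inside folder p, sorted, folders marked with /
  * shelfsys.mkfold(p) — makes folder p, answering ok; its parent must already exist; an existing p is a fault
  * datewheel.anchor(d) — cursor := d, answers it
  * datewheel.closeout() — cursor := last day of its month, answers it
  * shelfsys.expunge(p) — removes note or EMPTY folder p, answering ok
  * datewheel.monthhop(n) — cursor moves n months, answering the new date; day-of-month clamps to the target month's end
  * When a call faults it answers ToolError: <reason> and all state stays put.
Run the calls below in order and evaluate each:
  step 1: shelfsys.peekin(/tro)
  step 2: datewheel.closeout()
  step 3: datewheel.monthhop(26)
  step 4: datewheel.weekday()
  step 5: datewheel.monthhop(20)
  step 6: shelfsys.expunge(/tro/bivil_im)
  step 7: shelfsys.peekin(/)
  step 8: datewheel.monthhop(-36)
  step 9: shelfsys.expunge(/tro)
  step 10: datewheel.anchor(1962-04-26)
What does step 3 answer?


Answer: 2251-05-31

Derivation:
// 1. shelfsys.peekin(p='/tro') ~> [bivil_im/]
// 2. datewheel.closeout() ~> 2249-03-31
// 3. datewheel.monthhop(n='26') ~> 2251-05-31
// 4. datewheel.weekday() ~> Saturday
// 5. datewheel.monthhop(n='20') ~> 2253-01-31
// 6. shelfsys.expunge(p='/tro/bivil_im') ~> ok
// 7. shelfsys.peekin(p='/') ~> [tro/]
// 8. datewheel.monthhop(n='-36') ~> 2250-01-31
// 9. shelfsys.expunge(p='/tro') ~> ok
// 10. datewheel.anchor(d='1962-04-26') ~> 1962-04-26


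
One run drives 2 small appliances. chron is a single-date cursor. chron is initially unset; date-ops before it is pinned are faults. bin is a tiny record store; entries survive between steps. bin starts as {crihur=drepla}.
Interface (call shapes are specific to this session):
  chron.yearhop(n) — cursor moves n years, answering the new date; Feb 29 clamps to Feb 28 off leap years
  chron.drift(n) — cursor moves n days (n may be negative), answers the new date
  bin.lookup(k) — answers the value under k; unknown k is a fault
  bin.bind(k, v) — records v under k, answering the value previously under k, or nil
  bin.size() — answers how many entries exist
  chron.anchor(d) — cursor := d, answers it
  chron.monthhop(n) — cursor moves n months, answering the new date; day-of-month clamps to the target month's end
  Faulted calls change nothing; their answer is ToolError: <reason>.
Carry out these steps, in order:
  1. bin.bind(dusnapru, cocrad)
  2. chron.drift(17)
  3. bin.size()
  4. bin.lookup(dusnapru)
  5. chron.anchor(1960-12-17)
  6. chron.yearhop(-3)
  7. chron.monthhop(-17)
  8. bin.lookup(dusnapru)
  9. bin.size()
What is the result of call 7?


$ bin.bind k: dusnapru v: cocrad
:: nil
$ chron.drift n: 17
:: ToolError: no date set
$ bin.size
:: 2
$ bin.lookup k: dusnapru
:: cocrad
$ chron.anchor d: 1960-12-17
:: 1960-12-17
$ chron.yearhop n: -3
:: 1957-12-17
$ chron.monthhop n: -17
:: 1956-07-17
$ bin.lookup k: dusnapru
:: cocrad
$ bin.size
:: 2

Answer: 1956-07-17


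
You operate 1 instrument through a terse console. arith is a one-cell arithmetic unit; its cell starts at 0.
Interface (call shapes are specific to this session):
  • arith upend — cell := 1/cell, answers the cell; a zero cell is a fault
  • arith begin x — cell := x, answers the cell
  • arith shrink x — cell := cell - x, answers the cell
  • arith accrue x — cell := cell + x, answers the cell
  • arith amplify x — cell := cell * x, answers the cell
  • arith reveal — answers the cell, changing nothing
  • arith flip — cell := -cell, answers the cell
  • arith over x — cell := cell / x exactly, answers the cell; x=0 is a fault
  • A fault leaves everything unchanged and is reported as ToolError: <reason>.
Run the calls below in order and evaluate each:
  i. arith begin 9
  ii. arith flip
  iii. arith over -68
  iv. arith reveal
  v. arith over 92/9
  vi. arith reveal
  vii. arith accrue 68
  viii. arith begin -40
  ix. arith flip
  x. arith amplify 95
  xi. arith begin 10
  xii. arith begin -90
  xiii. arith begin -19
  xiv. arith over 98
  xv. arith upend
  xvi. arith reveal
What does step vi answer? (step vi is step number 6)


Answer: 81/6256

Derivation:
# 1. arith begin(x=9) : 9
# 2. arith flip() : -9
# 3. arith over(x=-68) : 9/68
# 4. arith reveal() : 9/68
# 5. arith over(x=92/9) : 81/6256
# 6. arith reveal() : 81/6256
# 7. arith accrue(x=68) : 425489/6256
# 8. arith begin(x=-40) : -40
# 9. arith flip() : 40
# 10. arith amplify(x=95) : 3800
# 11. arith begin(x=10) : 10
# 12. arith begin(x=-90) : -90
# 13. arith begin(x=-19) : -19
# 14. arith over(x=98) : -19/98
# 15. arith upend() : -98/19
# 16. arith reveal() : -98/19


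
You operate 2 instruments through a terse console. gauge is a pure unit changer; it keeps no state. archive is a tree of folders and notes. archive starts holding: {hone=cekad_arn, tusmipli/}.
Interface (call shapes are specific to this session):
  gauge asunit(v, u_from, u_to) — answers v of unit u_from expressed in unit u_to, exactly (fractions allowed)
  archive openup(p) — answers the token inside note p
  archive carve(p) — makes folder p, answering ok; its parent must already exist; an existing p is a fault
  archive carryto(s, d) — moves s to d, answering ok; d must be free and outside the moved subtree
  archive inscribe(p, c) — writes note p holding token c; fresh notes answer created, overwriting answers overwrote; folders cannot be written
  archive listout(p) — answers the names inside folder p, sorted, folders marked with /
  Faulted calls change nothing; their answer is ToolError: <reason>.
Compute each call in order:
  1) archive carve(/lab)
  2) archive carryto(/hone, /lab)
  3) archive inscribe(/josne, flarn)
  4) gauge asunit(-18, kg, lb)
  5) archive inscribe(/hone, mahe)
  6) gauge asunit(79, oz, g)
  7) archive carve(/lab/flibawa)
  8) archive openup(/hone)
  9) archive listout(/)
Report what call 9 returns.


==> archive carve(p='/lab')
<== ok
==> archive carryto(s='/hone', d='/lab')
<== ToolError: exists
==> archive inscribe(p='/josne', c='flarn')
<== created
==> gauge asunit(v='-18', u_from='kg', u_to='lb')
<== -1800000000/45359237
==> archive inscribe(p='/hone', c='mahe')
<== overwrote
==> gauge asunit(v='79', u_from='oz', u_to='g')
<== 3583379723/1600000
==> archive carve(p='/lab/flibawa')
<== ok
==> archive openup(p='/hone')
<== mahe
==> archive listout(p='/')
<== [hone, josne, lab/, tusmipli/]

Answer: [hone, josne, lab/, tusmipli/]


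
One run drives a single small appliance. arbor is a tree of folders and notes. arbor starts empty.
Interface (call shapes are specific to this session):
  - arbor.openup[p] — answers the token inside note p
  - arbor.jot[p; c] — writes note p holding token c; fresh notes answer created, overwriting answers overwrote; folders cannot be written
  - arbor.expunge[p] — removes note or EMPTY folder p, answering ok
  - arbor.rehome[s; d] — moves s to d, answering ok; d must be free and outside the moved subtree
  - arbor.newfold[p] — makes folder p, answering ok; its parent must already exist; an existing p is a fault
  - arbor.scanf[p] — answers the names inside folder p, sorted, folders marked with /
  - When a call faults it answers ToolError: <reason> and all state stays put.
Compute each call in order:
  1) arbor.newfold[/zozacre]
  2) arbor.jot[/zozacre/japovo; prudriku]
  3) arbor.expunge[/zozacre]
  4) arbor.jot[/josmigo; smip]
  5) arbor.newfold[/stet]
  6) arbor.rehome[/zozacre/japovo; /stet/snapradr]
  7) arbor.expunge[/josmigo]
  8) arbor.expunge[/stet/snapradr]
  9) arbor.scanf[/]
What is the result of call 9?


Answer: [stet/, zozacre/]

Derivation:
Now I run newfold with p: /zozacre: ok.
I invoke jot with p: /zozacre/japovo, c: prudriku, which returns created.
I invoke expunge with p: /zozacre, — result: ToolError: not empty.
Then jot with p: /josmigo, c: smip, — result: created.
Using newfold with p: /stet, which returns ok.
I use rehome with s: /zozacre/japovo, d: /stet/snapradr, which returns ok.
Using expunge with p: /josmigo, — result: ok.
Next I call expunge with p: /stet/snapradr, and get ok.
Then scanf with p: /, and get [stet/, zozacre/].


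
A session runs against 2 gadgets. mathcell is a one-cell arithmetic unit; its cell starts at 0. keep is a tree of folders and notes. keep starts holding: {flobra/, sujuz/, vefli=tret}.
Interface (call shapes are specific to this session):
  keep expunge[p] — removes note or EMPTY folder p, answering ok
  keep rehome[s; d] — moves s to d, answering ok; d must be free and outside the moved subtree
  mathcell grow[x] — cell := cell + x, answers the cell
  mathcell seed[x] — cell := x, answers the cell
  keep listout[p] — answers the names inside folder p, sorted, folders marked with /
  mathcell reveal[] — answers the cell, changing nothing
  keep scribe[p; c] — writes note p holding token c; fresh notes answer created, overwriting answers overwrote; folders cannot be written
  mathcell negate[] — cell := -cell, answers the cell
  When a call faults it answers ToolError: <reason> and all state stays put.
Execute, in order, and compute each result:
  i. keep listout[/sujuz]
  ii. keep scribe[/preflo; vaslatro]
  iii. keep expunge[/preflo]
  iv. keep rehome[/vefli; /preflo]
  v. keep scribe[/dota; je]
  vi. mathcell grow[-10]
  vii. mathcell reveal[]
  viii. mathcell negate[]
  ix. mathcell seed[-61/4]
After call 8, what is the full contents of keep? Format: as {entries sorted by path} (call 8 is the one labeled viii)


>> keep listout(p=/sujuz)
<< []
>> keep scribe(p=/preflo, c=vaslatro)
<< created
>> keep expunge(p=/preflo)
<< ok
>> keep rehome(s=/vefli, d=/preflo)
<< ok
>> keep scribe(p=/dota, c=je)
<< created
>> mathcell grow(x=-10)
<< -10
>> mathcell reveal()
<< -10
>> mathcell negate()
<< 10
>> mathcell seed(x=-61/4)
<< -61/4

Answer: {dota=je, flobra/, preflo=tret, sujuz/}


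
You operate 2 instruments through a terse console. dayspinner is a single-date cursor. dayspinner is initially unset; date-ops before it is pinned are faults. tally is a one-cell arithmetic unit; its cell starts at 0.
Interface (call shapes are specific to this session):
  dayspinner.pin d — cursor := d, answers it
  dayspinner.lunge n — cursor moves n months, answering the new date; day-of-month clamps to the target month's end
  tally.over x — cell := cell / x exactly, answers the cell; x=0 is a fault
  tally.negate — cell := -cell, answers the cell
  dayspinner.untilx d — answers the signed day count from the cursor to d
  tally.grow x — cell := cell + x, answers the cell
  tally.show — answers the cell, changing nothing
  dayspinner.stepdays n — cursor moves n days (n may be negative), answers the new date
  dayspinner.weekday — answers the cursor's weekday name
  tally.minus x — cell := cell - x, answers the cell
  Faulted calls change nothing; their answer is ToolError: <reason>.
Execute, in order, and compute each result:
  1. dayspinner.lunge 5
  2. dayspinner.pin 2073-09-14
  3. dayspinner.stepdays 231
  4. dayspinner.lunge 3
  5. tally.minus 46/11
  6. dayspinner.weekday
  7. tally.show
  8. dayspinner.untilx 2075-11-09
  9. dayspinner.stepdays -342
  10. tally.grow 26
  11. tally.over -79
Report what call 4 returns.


Then lunge passing 5, yielding ToolError: no date set.
I use pin passing 2073-09-14: 2073-09-14.
Then stepdays passing 231, → 2074-05-03.
I invoke lunge passing 3, and get 2074-08-03.
Now I run minus passing 46/11, which returns -46/11.
I try weekday, → Friday.
Now I run show, — result: -46/11.
Then untilx passing 2075-11-09, and observe 463.
Using stepdays passing -342, — result: 2073-08-26.
I call grow passing 26, and observe 240/11.
I invoke over passing -79: -240/869.

Answer: 2074-08-03


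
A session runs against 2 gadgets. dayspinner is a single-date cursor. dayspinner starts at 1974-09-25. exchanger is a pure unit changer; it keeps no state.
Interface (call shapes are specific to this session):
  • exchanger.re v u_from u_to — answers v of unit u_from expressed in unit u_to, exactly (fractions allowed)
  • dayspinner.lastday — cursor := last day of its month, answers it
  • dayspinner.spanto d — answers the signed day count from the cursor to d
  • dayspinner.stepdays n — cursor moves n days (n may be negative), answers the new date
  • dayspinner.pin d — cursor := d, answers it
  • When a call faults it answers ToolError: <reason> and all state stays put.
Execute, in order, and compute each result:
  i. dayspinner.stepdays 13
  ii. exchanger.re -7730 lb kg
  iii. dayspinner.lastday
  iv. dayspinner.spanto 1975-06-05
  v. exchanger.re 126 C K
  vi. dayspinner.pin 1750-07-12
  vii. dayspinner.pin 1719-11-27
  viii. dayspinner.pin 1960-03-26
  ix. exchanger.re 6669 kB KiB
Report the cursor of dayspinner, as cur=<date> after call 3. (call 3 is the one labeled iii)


Answer: cur=1974-10-31

Derivation:
-- 1. dayspinner.stepdays(13) : 1974-10-08
-- 2. exchanger.re(-7730, lb, kg) : -35062690201/10000000
-- 3. dayspinner.lastday() : 1974-10-31
-- 4. dayspinner.spanto(1975-06-05) : 217
-- 5. exchanger.re(126, C, K) : 7983/20
-- 6. dayspinner.pin(1750-07-12) : 1750-07-12
-- 7. dayspinner.pin(1719-11-27) : 1719-11-27
-- 8. dayspinner.pin(1960-03-26) : 1960-03-26
-- 9. exchanger.re(6669, kB, KiB) : 833625/128


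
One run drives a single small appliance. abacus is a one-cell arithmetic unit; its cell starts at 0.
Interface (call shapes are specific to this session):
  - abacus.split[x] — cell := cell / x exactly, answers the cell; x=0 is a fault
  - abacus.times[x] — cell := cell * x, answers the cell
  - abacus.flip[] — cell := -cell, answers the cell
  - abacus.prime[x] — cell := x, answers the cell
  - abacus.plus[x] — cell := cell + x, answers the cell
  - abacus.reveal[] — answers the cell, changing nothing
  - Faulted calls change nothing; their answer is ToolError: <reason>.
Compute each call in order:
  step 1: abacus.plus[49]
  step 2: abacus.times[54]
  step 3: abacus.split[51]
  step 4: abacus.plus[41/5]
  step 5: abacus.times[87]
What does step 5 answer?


[in] abacus.plus x=49
  49
[in] abacus.times x=54
  2646
[in] abacus.split x=51
  882/17
[in] abacus.plus x=41/5
  5107/85
[in] abacus.times x=87
  444309/85

Answer: 444309/85


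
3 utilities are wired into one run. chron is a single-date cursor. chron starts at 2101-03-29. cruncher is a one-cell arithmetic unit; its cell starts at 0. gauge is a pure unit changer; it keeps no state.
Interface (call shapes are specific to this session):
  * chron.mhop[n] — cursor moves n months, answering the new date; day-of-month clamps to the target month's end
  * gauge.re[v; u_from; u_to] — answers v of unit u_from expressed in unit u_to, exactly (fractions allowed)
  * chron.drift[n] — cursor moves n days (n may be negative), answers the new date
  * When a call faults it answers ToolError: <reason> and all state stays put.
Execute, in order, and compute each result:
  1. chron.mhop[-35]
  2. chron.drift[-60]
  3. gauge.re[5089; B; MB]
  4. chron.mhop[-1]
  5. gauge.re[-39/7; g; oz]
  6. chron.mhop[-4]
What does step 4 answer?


Answer: 2098-01-28

Derivation:
==> chron.mhop(n=-35)
<== 2098-04-29
==> chron.drift(n=-60)
<== 2098-02-28
==> gauge.re(v=5089, u_from=B, u_to=MB)
<== 5089/1000000
==> chron.mhop(n=-1)
<== 2098-01-28
==> gauge.re(v=-39/7, u_from=g, u_to=oz)
<== -62400000/317514659
==> chron.mhop(n=-4)
<== 2097-09-28


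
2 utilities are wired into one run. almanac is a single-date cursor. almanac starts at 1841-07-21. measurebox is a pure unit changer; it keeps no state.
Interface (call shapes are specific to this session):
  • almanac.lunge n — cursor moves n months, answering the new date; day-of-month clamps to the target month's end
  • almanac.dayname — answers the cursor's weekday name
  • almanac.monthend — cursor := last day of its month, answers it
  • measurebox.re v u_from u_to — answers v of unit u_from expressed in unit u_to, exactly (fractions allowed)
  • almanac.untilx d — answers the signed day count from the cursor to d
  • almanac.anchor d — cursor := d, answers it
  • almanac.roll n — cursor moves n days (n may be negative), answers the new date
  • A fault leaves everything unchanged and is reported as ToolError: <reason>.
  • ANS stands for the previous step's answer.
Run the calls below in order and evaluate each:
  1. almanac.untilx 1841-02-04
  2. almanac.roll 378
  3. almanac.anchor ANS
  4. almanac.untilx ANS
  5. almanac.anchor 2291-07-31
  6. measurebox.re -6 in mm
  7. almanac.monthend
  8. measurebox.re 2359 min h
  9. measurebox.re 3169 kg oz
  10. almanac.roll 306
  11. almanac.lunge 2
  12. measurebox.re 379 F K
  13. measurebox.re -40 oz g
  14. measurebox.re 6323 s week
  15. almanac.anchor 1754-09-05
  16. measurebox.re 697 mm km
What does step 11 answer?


Answer: 2292-08-01

Derivation:
# almanac.untilx(d→1841-02-04) ~> -167
# almanac.roll(n→378) ~> 1842-08-03
# almanac.anchor(d→ANS) ~> 1842-08-03
# almanac.untilx(d→ANS) ~> 0
# almanac.anchor(d→2291-07-31) ~> 2291-07-31
# measurebox.re(v→-6, u_from→in, u_to→mm) ~> -762/5
# almanac.monthend() ~> 2291-07-31
# measurebox.re(v→2359, u_from→min, u_to→h) ~> 2359/60
# measurebox.re(v→3169, u_from→kg, u_to→oz) ~> 5070400000000/45359237
# almanac.roll(n→306) ~> 2292-06-01
# almanac.lunge(n→2) ~> 2292-08-01
# measurebox.re(v→379, u_from→F, u_to→K) ~> 83867/180
# measurebox.re(v→-40, u_from→oz, u_to→g) ~> -45359237/40000
# measurebox.re(v→6323, u_from→s, u_to→week) ~> 6323/604800
# almanac.anchor(d→1754-09-05) ~> 1754-09-05
# measurebox.re(v→697, u_from→mm, u_to→km) ~> 697/1000000


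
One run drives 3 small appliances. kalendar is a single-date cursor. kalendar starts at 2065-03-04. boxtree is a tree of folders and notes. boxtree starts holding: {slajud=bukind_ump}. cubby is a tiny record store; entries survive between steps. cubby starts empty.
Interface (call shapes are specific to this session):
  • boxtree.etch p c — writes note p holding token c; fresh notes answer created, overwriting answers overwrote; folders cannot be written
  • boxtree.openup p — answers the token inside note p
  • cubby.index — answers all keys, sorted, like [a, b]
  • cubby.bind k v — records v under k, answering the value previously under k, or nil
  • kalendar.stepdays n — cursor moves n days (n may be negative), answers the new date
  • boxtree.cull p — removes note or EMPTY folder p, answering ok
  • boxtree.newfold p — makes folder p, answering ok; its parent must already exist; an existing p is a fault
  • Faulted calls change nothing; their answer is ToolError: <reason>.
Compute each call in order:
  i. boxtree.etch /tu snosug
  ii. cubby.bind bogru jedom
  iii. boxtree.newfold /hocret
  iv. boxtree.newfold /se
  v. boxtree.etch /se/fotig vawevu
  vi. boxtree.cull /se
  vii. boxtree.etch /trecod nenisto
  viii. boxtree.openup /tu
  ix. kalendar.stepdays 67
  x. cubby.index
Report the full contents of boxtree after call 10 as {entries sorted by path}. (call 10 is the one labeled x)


CALL boxtree.etch[p=/tu; c=snosug]
RET  created
CALL cubby.bind[k=bogru; v=jedom]
RET  nil
CALL boxtree.newfold[p=/hocret]
RET  ok
CALL boxtree.newfold[p=/se]
RET  ok
CALL boxtree.etch[p=/se/fotig; c=vawevu]
RET  created
CALL boxtree.cull[p=/se]
RET  ToolError: not empty
CALL boxtree.etch[p=/trecod; c=nenisto]
RET  created
CALL boxtree.openup[p=/tu]
RET  snosug
CALL kalendar.stepdays[n=67]
RET  2065-05-10
CALL cubby.index[]
RET  [bogru]

Answer: {hocret/, se/, se/fotig=vawevu, slajud=bukind_ump, trecod=nenisto, tu=snosug}


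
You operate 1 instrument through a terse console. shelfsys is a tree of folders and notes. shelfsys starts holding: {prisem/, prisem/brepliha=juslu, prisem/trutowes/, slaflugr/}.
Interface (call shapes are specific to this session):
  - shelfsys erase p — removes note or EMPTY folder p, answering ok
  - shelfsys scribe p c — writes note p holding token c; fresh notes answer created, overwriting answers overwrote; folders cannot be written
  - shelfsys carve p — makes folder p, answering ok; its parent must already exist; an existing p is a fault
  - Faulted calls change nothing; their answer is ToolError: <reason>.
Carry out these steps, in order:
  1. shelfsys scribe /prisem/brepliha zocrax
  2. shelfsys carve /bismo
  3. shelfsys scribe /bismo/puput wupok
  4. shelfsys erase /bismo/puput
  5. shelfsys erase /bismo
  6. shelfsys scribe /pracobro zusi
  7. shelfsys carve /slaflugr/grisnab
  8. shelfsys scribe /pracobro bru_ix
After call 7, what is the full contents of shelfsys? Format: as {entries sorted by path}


// 1. shelfsys scribe(p=/prisem/brepliha, c=zocrax) ~> overwrote
// 2. shelfsys carve(p=/bismo) ~> ok
// 3. shelfsys scribe(p=/bismo/puput, c=wupok) ~> created
// 4. shelfsys erase(p=/bismo/puput) ~> ok
// 5. shelfsys erase(p=/bismo) ~> ok
// 6. shelfsys scribe(p=/pracobro, c=zusi) ~> created
// 7. shelfsys carve(p=/slaflugr/grisnab) ~> ok
// 8. shelfsys scribe(p=/pracobro, c=bru_ix) ~> overwrote

Answer: {pracobro=zusi, prisem/, prisem/brepliha=zocrax, prisem/trutowes/, slaflugr/, slaflugr/grisnab/}


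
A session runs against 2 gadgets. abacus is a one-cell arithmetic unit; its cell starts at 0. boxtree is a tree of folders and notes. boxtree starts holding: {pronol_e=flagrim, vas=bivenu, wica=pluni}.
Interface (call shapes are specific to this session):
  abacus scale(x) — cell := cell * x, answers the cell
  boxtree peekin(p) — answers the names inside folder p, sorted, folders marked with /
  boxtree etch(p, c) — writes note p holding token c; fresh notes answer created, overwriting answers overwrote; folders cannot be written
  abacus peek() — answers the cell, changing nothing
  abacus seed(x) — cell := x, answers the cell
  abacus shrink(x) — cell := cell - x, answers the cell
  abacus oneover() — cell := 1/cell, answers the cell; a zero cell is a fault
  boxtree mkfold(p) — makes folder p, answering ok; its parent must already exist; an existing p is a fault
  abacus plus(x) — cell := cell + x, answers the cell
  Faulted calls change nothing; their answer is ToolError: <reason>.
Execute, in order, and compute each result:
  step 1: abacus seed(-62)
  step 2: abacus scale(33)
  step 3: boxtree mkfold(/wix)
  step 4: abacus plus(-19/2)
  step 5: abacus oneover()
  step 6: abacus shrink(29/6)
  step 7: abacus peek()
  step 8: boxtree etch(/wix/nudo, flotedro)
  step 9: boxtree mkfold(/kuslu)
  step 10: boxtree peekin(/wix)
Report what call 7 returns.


I invoke abacus seed on -62, → -62.
I use abacus scale on 33, and see -2046.
Then boxtree mkfold on /wix, → ok.
I run abacus plus on -19/2, yielding -4111/2.
I invoke abacus oneover, yielding -2/4111.
I try abacus shrink on 29/6, and observe -119231/24666.
Invoking abacus peek: -119231/24666.
Then boxtree etch on /wix/nudo, flotedro, yielding created.
Invoking boxtree mkfold on /kuslu, giving ok.
Then boxtree peekin on /wix: [nudo].

Answer: -119231/24666


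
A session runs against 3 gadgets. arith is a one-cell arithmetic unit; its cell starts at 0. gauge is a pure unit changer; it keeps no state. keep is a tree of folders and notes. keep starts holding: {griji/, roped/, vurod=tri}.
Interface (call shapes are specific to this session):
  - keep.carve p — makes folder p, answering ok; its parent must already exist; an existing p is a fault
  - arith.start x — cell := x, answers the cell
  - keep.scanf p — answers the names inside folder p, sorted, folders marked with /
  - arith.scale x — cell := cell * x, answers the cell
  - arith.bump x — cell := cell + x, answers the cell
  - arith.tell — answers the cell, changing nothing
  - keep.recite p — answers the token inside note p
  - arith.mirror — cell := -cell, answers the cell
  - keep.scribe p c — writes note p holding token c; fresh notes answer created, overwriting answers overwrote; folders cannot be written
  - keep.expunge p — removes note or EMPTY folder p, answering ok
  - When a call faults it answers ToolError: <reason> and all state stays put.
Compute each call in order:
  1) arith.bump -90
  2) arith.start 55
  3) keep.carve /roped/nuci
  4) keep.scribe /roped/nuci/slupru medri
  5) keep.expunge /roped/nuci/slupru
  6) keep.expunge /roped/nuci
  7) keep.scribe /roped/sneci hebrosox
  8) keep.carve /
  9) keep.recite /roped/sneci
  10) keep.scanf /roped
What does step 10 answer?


Answer: [sneci]

Derivation:
[in] arith.bump x→-90
= -90
[in] arith.start x→55
= 55
[in] keep.carve p→/roped/nuci
= ok
[in] keep.scribe p→/roped/nuci/slupru c→medri
= created
[in] keep.expunge p→/roped/nuci/slupru
= ok
[in] keep.expunge p→/roped/nuci
= ok
[in] keep.scribe p→/roped/sneci c→hebrosox
= created
[in] keep.carve p→/
= ToolError: exists
[in] keep.recite p→/roped/sneci
= hebrosox
[in] keep.scanf p→/roped
= [sneci]


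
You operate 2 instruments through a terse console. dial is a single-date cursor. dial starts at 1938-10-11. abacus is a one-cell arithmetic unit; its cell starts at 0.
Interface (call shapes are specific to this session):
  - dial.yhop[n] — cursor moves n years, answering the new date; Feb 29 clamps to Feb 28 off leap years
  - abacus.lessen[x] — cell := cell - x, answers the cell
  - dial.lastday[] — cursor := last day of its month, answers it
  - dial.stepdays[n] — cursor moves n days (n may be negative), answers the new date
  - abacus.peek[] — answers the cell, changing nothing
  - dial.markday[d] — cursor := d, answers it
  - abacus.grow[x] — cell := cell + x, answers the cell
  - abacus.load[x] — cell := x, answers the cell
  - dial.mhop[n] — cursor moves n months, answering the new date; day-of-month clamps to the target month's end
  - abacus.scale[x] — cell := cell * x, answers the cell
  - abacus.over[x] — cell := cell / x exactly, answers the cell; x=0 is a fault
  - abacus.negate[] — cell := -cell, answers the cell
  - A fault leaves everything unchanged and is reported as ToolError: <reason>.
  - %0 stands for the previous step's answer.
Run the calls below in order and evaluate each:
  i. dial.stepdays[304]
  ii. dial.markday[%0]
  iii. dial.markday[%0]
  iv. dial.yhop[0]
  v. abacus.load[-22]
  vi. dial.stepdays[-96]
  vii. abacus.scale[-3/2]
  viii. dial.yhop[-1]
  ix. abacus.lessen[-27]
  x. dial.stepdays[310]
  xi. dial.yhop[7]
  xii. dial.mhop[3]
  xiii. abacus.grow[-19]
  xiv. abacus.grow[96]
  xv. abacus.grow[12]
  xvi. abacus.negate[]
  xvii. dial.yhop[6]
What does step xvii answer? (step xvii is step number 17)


>> dial.stepdays(n='304')
<< 1939-08-11
>> dial.markday(d='%0')
<< 1939-08-11
>> dial.markday(d='%0')
<< 1939-08-11
>> dial.yhop(n='0')
<< 1939-08-11
>> abacus.load(x='-22')
<< -22
>> dial.stepdays(n='-96')
<< 1939-05-07
>> abacus.scale(x='-3/2')
<< 33
>> dial.yhop(n='-1')
<< 1938-05-07
>> abacus.lessen(x='-27')
<< 60
>> dial.stepdays(n='310')
<< 1939-03-13
>> dial.yhop(n='7')
<< 1946-03-13
>> dial.mhop(n='3')
<< 1946-06-13
>> abacus.grow(x='-19')
<< 41
>> abacus.grow(x='96')
<< 137
>> abacus.grow(x='12')
<< 149
>> abacus.negate()
<< -149
>> dial.yhop(n='6')
<< 1952-06-13

Answer: 1952-06-13
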